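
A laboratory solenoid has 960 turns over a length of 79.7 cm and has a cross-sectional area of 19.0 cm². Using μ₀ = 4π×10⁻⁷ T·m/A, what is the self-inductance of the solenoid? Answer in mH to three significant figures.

L ≈ 2.76 mH

A = 19.0 cm² = 1.900×10^-3 m².
For a long solenoid, L = μ₀N²A/ℓ.
L = (4π×10⁻⁷)(960)²(1.900×10^-3)/(0.797 m) = 2.761×10^-3 H.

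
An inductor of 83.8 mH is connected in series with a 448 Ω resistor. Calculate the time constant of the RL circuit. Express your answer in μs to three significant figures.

τ = L/R = (8.380×10^-2 H)/(448 Ω) = 1.871×10^-4 s.

τ ≈ 187 μs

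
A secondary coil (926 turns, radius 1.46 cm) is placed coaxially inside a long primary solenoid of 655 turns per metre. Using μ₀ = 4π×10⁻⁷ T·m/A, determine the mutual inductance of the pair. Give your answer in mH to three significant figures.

The outer solenoid produces a uniform field B₁ = μ₀n₁I₁ across the inner coil,
so the flux linkage is N₂Φ = N₂B₁A₂ = μ₀n₁N₂A₂·I₁, giving M = μ₀n₁N₂A₂.
A₂ = πr² = π(1.460×10^-2 m)² = 6.697×10^-4 m².
M = (4π×10⁻⁷)(655)(926)(6.697×10^-4) = 5.104×10^-4 H.

M ≈ 0.510 mH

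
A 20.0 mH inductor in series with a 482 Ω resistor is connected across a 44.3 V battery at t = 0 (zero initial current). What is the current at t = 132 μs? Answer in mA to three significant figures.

I ≈ 88.1 mA

τ = L/R = 2.000×10^-2/482 = 4.149×10^-5 s; final current I_∞ = ε/R = 44.3/482 = 9.191×10^-2 A.
I(t) = I_∞(1 − e^(−t/τ)) with t/τ = 3.181.
I = (9.191×10^-2)(1 − e^(−3.181)) = 8.809×10^-2 A.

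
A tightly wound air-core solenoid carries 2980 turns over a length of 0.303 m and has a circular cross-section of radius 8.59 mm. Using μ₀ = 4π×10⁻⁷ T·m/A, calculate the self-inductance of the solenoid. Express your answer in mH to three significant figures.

L ≈ 8.54 mH

A = πr² = π(8.590×10^-3 m)² = 2.318×10^-4 m².
For a long solenoid, L = μ₀N²A/ℓ.
L = (4π×10⁻⁷)(2980)²(2.318×10^-4)/(0.303 m) = 8.538×10^-3 H.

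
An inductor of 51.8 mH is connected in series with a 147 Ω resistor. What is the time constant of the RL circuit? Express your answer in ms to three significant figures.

τ = L/R = (5.180×10^-2 H)/(147 Ω) = 3.524×10^-4 s.

τ ≈ 0.352 ms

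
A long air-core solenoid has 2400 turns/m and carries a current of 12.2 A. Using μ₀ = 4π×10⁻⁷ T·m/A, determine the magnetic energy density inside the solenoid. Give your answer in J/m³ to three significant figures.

B = μ₀nI = (4π×10⁻⁷)(2.400×10^3)(12.2) = 3.679×10^-2 T.
u = B²/(2μ₀) = (3.679×10^-2)²/(2×4π×10⁻⁷) = 538.7 J/m³.

u ≈ 539 J/m³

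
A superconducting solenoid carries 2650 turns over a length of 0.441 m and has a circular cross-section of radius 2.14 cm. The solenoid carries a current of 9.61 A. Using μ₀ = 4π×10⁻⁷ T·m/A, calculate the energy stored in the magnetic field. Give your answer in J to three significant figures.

U ≈ 1.33 J

A = πr² = π(2.140×10^-2 m)² = 1.439×10^-3 m².
L = μ₀N²A/ℓ = (4π×10⁻⁷)(2650)²(1.439×10^-3)/(0.441) = 2.879×10^-2 H.
U = ½LI² = ½(2.879×10^-2)(9.61)² = 1.329 J.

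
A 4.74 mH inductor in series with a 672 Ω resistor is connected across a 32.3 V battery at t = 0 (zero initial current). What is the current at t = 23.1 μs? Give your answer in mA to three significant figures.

I ≈ 46.2 mA

τ = L/R = 4.740×10^-3/672 = 7.054×10^-6 s; final current I_∞ = ε/R = 32.3/672 = 4.807×10^-2 A.
I(t) = I_∞(1 − e^(−t/τ)) with t/τ = 3.275.
I = (4.807×10^-2)(1 − e^(−3.275)) = 4.6248×10^-2 A.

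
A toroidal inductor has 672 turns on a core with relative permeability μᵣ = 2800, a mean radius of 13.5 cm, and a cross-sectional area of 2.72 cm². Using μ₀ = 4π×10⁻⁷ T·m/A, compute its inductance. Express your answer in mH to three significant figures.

L ≈ 510 mH

For a thin toroid, L = μ₀μᵣN²A/(2πR).
L = (4π×10⁻⁷)(2800)(672)²(2.720×10^-4) / (2π×0.135 m) = 0.5095 H.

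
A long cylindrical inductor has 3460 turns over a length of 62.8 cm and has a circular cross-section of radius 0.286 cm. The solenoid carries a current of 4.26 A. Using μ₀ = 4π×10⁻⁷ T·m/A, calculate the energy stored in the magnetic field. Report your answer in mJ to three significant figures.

A = πr² = π(2.860×10^-3 m)² = 2.570×10^-5 m².
L = μ₀N²A/ℓ = (4π×10⁻⁷)(3460)²(2.570×10^-5)/(0.628) = 6.156×10^-4 H.
U = ½LI² = ½(6.156×10^-4)(4.26)² = 5.586×10^-3 J.

U ≈ 5.59 mJ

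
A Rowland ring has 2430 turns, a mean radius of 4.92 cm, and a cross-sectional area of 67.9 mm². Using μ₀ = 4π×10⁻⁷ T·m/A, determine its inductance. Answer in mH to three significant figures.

L ≈ 1.63 mH

For a thin toroid, L = μ₀N²A/(2πR).
L = (4π×10⁻⁷)(2430)²(6.790×10^-5) / (2π×4.920×10^-2 m) = 1.630×10^-3 H.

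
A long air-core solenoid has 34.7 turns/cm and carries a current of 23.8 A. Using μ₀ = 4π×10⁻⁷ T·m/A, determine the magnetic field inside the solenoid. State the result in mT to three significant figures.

Inside a long solenoid, B = μ₀nI.
B = (4π×10⁻⁷)(3.470×10^3 m⁻¹)(23.8 A) = 0.1038 T.

B ≈ 104 mT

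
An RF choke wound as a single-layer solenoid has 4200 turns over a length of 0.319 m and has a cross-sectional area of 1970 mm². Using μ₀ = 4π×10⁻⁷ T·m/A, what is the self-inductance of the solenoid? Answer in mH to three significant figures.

L ≈ 137 mH

A = 1970 mm² = 1.970×10^-3 m².
For a long solenoid, L = μ₀N²A/ℓ.
L = (4π×10⁻⁷)(4200)²(1.970×10^-3)/(0.319 m) = 0.1369 H.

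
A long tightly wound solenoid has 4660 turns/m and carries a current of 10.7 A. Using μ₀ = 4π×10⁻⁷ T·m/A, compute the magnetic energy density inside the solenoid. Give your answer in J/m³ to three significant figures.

B = μ₀nI = (4π×10⁻⁷)(4.660×10^3)(10.7) = 6.266×10^-2 T.
u = B²/(2μ₀) = (6.266×10^-2)²/(2×4π×10⁻⁷) = 1.562×10^3 J/m³.

u ≈ 1560 J/m³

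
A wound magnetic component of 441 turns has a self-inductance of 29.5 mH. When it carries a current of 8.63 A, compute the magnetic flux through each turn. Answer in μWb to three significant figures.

Φ_B ≈ 577 μWb

From L = NΦ_B/I, the flux per turn is Φ_B = LI/N.
Φ_B = (2.950×10^-2 H)(8.63 A)/441 = 5.773×10^-4 Wb.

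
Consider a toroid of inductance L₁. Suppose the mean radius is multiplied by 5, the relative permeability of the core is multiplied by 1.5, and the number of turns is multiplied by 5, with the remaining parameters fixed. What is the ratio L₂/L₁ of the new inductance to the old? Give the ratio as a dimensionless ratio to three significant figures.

For a toroid, L ∝ μᵣN²A/R.
L₂/L₁ = (5)^-1 × (1.5) × (5)^2 = 7.50.

L₂/L₁ = 7.50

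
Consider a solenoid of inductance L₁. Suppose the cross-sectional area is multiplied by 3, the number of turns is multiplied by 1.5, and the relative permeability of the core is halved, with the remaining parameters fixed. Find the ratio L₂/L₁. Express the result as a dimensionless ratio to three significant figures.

For a solenoid, L ∝ μᵣN²A/ℓ.
L₂/L₁ = (3) × (1.5)^2 × (0.5) = 3.38.

L₂/L₁ = 3.38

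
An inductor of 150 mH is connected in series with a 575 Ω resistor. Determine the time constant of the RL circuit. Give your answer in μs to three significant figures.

τ = L/R = (0.15 H)/(575 Ω) = 2.609×10^-4 s.

τ ≈ 261 μs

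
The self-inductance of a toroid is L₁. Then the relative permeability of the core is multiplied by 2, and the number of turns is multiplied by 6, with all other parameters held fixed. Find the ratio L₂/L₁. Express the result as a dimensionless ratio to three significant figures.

L₂/L₁ = 72.0

For a toroid, L ∝ μᵣN²A/R.
L₂/L₁ = (2) × (6)^2 = 72.0.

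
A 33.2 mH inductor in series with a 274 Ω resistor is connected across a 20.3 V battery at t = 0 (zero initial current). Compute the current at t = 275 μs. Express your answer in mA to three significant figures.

τ = L/R = 3.320×10^-2/274 = 1.212×10^-4 s; final current I_∞ = ε/R = 20.3/274 = 7.409×10^-2 A.
I(t) = I_∞(1 − e^(−t/τ)) with t/τ = 2.270.
I = (7.409×10^-2)(1 − e^(−2.270)) = 6.643×10^-2 A.

I ≈ 66.4 mA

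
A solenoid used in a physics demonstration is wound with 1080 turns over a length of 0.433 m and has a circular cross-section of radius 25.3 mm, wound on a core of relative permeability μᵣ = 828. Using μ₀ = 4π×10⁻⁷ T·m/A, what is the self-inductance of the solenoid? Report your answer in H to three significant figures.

L ≈ 5.64 H

A = πr² = π(2.530×10^-2 m)² = 2.011×10^-3 m².
For a long solenoid, L = μ₀μᵣN²A/ℓ.
L = (4π×10⁻⁷)(828)(1080)²(2.011×10^-3)/(0.433 m) = 5.636 H.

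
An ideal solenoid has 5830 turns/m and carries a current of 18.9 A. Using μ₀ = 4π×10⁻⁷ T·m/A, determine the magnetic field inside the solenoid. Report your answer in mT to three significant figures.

B ≈ 138 mT

Inside a long solenoid, B = μ₀nI.
B = (4π×10⁻⁷)(5.830×10^3 m⁻¹)(18.9 A) = 0.13847 T.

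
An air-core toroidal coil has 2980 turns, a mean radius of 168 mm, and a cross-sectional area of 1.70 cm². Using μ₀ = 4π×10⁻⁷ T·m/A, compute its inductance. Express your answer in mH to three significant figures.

For a thin toroid, L = μ₀N²A/(2πR).
L = (4π×10⁻⁷)(2980)²(1.700×10^-4) / (2π×0.168 m) = 1.797×10^-3 H.

L ≈ 1.80 mH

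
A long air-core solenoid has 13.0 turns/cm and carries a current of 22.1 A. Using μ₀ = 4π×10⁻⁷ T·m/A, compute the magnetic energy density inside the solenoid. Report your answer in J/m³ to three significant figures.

B = μ₀nI = (4π×10⁻⁷)(1.300×10^3)(22.1) = 3.610×10^-2 T.
u = B²/(2μ₀) = (3.610×10^-2)²/(2×4π×10⁻⁷) = 518.6 J/m³.

u ≈ 519 J/m³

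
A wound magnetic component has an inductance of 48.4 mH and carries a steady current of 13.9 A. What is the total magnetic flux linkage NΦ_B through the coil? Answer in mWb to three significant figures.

From L = NΦ_B/I, the flux linkage is NΦ_B = LI.
NΦ_B = (4.840×10^-2 H)(13.9 A) = 0.6728 Wb.

NΦ_B ≈ 673 mWb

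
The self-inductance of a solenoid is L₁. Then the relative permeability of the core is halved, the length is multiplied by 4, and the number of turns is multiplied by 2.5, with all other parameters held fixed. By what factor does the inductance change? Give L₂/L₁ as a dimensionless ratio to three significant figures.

L₂/L₁ = 0.781

For a solenoid, L ∝ μᵣN²A/ℓ.
L₂/L₁ = (0.5) × (4)^-1 × (2.5)^2 = 0.781.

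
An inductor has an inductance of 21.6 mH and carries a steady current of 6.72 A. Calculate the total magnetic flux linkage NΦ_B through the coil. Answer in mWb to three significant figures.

From L = NΦ_B/I, the flux linkage is NΦ_B = LI.
NΦ_B = (2.160×10^-2 H)(6.72 A) = 0.1452 Wb.

NΦ_B ≈ 145 mWb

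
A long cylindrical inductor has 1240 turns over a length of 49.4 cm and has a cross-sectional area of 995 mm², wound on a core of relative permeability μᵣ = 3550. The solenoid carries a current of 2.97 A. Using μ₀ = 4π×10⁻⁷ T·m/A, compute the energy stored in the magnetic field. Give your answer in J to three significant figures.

U ≈ 60.9 J

A = 995 mm² = 9.950×10^-4 m².
L = μ₀μᵣN²A/ℓ = (4π×10⁻⁷)(3550)(1240)²(9.950×10^-4)/(0.494) = 13.82 H.
U = ½LI² = ½(13.82)(2.97)² = 60.93 J.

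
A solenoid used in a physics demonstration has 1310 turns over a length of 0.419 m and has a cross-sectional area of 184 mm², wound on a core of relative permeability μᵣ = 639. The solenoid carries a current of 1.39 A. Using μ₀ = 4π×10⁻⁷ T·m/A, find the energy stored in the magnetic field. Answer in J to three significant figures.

U ≈ 0.585 J

A = 184 mm² = 1.840×10^-4 m².
L = μ₀μᵣN²A/ℓ = (4π×10⁻⁷)(639)(1310)²(1.840×10^-4)/(0.419) = 0.6051 H.
U = ½LI² = ½(0.6051)(1.39)² = 0.5846 J.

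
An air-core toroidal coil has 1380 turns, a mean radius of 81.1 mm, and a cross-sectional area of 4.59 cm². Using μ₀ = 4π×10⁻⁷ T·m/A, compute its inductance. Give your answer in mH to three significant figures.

For a thin toroid, L = μ₀N²A/(2πR).
L = (4π×10⁻⁷)(1380)²(4.590×10^-4) / (2π×8.110×10^-2 m) = 2.156×10^-3 H.

L ≈ 2.16 mH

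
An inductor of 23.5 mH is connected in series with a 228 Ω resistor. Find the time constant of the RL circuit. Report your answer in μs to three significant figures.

τ ≈ 103 μs

τ = L/R = (2.350×10^-2 H)/(228 Ω) = 1.031×10^-4 s.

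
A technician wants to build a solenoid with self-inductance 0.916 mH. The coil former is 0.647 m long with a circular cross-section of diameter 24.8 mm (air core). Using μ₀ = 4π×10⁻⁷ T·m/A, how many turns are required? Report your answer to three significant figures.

A = π(d/2)² = π(1.240×10^-2 m)² = 4.831×10^-4 m².
From L = μ₀N²A/ℓ, N = √(Lℓ / (μ₀A)).
N = √[(9.160×10^-4)(0.647) / ((4π×10⁻⁷)×4.831×10^-4)] = √(9.763×10^5) ≈ 988.1.

N ≈ 988 turns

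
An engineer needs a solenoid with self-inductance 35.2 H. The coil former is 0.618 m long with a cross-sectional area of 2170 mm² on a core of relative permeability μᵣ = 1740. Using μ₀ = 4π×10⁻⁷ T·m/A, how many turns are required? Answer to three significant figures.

A = 2170 mm² = 2.170×10^-3 m².
From L = μ₀μᵣN²A/ℓ, N = √(Lℓ / (μ₀μᵣA)).
N = √[(35.2)(0.618) / ((4π×10⁻⁷)(1740)×2.170×10^-3)] = √(4.5847×10^6) ≈ 2141.2.

N ≈ 2140 turns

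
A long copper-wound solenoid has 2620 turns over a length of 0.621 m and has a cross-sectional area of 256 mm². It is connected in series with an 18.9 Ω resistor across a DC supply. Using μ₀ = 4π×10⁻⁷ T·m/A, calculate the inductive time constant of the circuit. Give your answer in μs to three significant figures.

τ ≈ 188 μs

A = 256 mm² = 2.560×10^-4 m².
L = μ₀N²A/ℓ = (4π×10⁻⁷)(2620)²(2.560×10^-4)/(0.621) = 3.556×10^-3 H.
τ = L/R = (3.556×10^-3)/(18.9) = 1.881×10^-4 s.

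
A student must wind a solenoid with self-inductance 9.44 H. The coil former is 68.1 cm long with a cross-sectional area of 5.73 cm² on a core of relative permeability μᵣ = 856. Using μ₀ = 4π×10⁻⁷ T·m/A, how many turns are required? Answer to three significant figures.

A = 5.73 cm² = 5.730×10^-4 m².
From L = μ₀μᵣN²A/ℓ, N = √(Lℓ / (μ₀μᵣA)).
N = √[(9.44)(0.681) / ((4π×10⁻⁷)(856)×5.730×10^-4)] = √(1.043×10^7) ≈ 3229.5.

N ≈ 3230 turns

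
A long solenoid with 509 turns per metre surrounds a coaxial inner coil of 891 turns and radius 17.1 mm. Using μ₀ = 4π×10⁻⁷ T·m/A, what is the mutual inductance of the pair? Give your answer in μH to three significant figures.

The outer solenoid produces a uniform field B₁ = μ₀n₁I₁ across the inner coil,
so the flux linkage is N₂Φ = N₂B₁A₂ = μ₀n₁N₂A₂·I₁, giving M = μ₀n₁N₂A₂.
A₂ = πr² = π(1.710×10^-2 m)² = 9.186×10^-4 m².
M = (4π×10⁻⁷)(509)(891)(9.186×10^-4) = 5.235×10^-4 H.

M ≈ 524 μH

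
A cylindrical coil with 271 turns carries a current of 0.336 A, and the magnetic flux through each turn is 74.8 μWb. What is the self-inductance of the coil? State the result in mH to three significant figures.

L ≈ 60.3 mH

Self-inductance is defined by L = NΦ_B/I (flux linkage over current).
L = (271)(7.480×10^-5 Wb)/(0.336 A) = 6.033×10^-2 H.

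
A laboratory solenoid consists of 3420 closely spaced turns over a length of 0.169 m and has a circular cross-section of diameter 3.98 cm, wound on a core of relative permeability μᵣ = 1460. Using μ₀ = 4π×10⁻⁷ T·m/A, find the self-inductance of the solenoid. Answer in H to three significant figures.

A = π(d/2)² = π(1.990×10^-2 m)² = 1.244×10^-3 m².
For a long solenoid, L = μ₀μᵣN²A/ℓ.
L = (4π×10⁻⁷)(1460)(3420)²(1.244×10^-3)/(0.169 m) = 158 H.

L ≈ 158 H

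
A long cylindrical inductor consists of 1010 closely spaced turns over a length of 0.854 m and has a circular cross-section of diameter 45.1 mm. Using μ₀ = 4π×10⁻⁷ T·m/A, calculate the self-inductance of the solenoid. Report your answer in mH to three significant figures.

L ≈ 2.40 mH

A = π(d/2)² = π(2.255×10^-2 m)² = 1.598×10^-3 m².
For a long solenoid, L = μ₀N²A/ℓ.
L = (4π×10⁻⁷)(1010)²(1.598×10^-3)/(0.854 m) = 2.398×10^-3 H.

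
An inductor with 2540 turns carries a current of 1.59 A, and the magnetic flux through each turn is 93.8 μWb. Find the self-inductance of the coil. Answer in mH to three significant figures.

Self-inductance is defined by L = NΦ_B/I (flux linkage over current).
L = (2540)(9.380×10^-5 Wb)/(1.59 A) = 0.1498 H.

L ≈ 150 mH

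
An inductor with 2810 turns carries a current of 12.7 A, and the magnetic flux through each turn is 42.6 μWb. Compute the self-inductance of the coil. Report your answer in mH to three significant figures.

L ≈ 9.43 mH

Self-inductance is defined by L = NΦ_B/I (flux linkage over current).
L = (2810)(4.260×10^-5 Wb)/(12.7 A) = 9.426×10^-3 H.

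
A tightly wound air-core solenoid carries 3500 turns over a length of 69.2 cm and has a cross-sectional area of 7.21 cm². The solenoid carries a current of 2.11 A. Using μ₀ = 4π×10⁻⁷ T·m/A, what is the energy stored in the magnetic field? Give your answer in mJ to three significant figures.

U ≈ 35.7 mJ

A = 7.21 cm² = 7.210×10^-4 m².
L = μ₀N²A/ℓ = (4π×10⁻⁷)(3500)²(7.210×10^-4)/(0.692) = 1.604×10^-2 H.
U = ½LI² = ½(1.604×10^-2)(2.11)² = 3.570×10^-2 J.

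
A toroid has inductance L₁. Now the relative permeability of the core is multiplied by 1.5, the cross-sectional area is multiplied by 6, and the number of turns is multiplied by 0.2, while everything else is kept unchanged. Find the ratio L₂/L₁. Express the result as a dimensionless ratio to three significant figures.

For a toroid, L ∝ μᵣN²A/R.
L₂/L₁ = (1.5) × (6) × (0.2)^2 = 0.360.

L₂/L₁ = 0.360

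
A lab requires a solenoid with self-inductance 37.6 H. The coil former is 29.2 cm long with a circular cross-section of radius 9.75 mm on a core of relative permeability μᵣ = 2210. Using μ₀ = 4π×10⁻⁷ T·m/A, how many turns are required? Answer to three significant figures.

A = πr² = π(9.750×10^-3 m)² = 2.986×10^-4 m².
From L = μ₀μᵣN²A/ℓ, N = √(Lℓ / (μ₀μᵣA)).
N = √[(37.6)(0.292) / ((4π×10⁻⁷)(2210)×2.986×10^-4)] = √(1.324×10^7) ≈ 3638.4.

N ≈ 3640 turns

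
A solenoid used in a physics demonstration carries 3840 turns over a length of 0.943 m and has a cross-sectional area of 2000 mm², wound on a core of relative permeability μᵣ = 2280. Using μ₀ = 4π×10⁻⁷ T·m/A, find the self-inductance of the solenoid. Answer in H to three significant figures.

L ≈ 89.6 H

A = 2000 mm² = 2.000×10^-3 m².
For a long solenoid, L = μ₀μᵣN²A/ℓ.
L = (4π×10⁻⁷)(2280)(3840)²(2.000×10^-3)/(0.943 m) = 89.6 H.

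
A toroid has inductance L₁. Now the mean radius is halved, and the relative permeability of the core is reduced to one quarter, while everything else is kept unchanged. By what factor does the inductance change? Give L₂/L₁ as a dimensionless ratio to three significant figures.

L₂/L₁ = 0.500

For a toroid, L ∝ μᵣN²A/R.
L₂/L₁ = (0.5)^-1 × (0.25) = 0.500.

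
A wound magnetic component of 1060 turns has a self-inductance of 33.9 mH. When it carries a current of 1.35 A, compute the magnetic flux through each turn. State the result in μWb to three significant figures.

Φ_B ≈ 43.2 μWb

From L = NΦ_B/I, the flux per turn is Φ_B = LI/N.
Φ_B = (3.390×10^-2 H)(1.35 A)/1060 = 4.317×10^-5 Wb.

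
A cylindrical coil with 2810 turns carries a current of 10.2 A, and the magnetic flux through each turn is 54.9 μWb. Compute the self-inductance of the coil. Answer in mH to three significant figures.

Self-inductance is defined by L = NΦ_B/I (flux linkage over current).
L = (2810)(5.490×10^-5 Wb)/(10.2 A) = 1.512×10^-2 H.

L ≈ 15.1 mH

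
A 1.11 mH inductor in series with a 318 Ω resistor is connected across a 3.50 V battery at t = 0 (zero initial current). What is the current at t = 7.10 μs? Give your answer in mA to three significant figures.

τ = L/R = 1.110×10^-3/318 = 3.491×10^-6 s; final current I_∞ = ε/R = 3.50/318 = 1.101×10^-2 A.
I(t) = I_∞(1 − e^(−t/τ)) with t/τ = 2.034.
I = (1.101×10^-2)(1 − e^(−2.034)) = 9.567×10^-3 A.

I ≈ 9.57 mA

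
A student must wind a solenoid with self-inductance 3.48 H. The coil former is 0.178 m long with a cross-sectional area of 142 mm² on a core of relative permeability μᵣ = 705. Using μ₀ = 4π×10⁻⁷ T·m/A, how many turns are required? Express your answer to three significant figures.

A = 142 mm² = 1.420×10^-4 m².
From L = μ₀μᵣN²A/ℓ, N = √(Lℓ / (μ₀μᵣA)).
N = √[(3.48)(0.178) / ((4π×10⁻⁷)(705)×1.420×10^-4)] = √(4.924×10^6) ≈ 2219.0.

N ≈ 2220 turns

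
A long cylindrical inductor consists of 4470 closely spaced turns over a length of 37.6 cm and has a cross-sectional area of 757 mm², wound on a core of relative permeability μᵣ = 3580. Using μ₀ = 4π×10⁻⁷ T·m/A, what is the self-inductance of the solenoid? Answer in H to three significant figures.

L ≈ 181 H

A = 757 mm² = 7.570×10^-4 m².
For a long solenoid, L = μ₀μᵣN²A/ℓ.
L = (4π×10⁻⁷)(3580)(4470)²(7.570×10^-4)/(0.376 m) = 181 H.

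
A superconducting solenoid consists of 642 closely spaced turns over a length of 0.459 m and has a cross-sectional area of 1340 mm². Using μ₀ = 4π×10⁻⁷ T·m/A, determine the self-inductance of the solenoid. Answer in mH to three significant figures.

A = 1340 mm² = 1.340×10^-3 m².
For a long solenoid, L = μ₀N²A/ℓ.
L = (4π×10⁻⁷)(642)²(1.340×10^-3)/(0.459 m) = 1.512×10^-3 H.

L ≈ 1.51 mH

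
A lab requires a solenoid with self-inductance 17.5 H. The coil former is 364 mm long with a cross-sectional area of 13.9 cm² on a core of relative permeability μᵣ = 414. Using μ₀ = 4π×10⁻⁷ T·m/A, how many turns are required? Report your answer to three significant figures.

A = 13.9 cm² = 1.390×10^-3 m².
From L = μ₀μᵣN²A/ℓ, N = √(Lℓ / (μ₀μᵣA)).
N = √[(17.5)(0.364) / ((4π×10⁻⁷)(414)×1.390×10^-3)] = √(8.809×10^6) ≈ 2968.0.

N ≈ 2970 turns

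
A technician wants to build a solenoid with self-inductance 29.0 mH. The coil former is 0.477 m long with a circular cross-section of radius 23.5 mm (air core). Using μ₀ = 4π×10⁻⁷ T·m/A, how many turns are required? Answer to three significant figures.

N ≈ 2520 turns

A = πr² = π(2.350×10^-2 m)² = 1.7349×10^-3 m².
From L = μ₀N²A/ℓ, N = √(Lℓ / (μ₀A)).
N = √[(2.900×10^-2)(0.477) / ((4π×10⁻⁷)×1.7349×10^-3)] = √(6.3448×10^6) ≈ 2518.9.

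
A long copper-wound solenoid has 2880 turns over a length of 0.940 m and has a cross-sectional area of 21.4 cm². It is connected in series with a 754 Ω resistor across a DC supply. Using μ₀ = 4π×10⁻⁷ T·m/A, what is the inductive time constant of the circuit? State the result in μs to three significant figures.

τ ≈ 31.5 μs

A = 21.4 cm² = 2.140×10^-3 m².
L = μ₀N²A/ℓ = (4π×10⁻⁷)(2880)²(2.140×10^-3)/(0.94) = 2.373×10^-2 H.
τ = L/R = (2.373×10^-2)/(754) = 3.147×10^-5 s.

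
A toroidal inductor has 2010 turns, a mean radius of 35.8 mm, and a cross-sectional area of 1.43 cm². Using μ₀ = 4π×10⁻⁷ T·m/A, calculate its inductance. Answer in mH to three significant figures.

L ≈ 3.23 mH

For a thin toroid, L = μ₀N²A/(2πR).
L = (4π×10⁻⁷)(2010)²(1.430×10^-4) / (2π×3.580×10^-2 m) = 3.228×10^-3 H.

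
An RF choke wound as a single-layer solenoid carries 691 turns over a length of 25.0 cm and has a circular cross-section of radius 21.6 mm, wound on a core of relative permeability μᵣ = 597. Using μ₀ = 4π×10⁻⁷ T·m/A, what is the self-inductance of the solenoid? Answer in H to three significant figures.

L ≈ 2.10 H

A = πr² = π(2.160×10^-2 m)² = 1.466×10^-3 m².
For a long solenoid, L = μ₀μᵣN²A/ℓ.
L = (4π×10⁻⁷)(597)(691)²(1.466×10^-3)/(0.25 m) = 2.1 H.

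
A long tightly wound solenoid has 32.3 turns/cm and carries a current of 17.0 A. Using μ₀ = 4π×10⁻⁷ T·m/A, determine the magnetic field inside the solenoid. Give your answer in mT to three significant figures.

B ≈ 69.0 mT

Inside a long solenoid, B = μ₀nI.
B = (4π×10⁻⁷)(3.230×10^3 m⁻¹)(17.0 A) = 6.900×10^-2 T.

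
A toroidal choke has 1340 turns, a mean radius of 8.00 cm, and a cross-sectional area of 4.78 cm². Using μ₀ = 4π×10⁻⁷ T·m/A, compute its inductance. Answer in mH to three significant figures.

L ≈ 2.15 mH

For a thin toroid, L = μ₀N²A/(2πR).
L = (4π×10⁻⁷)(1340)²(4.780×10^-4) / (2π×8.000×10^-2 m) = 2.146×10^-3 H.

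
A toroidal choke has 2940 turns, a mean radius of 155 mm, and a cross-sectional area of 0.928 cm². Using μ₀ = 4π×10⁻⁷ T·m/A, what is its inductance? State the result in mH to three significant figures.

L ≈ 1.04 mH

For a thin toroid, L = μ₀N²A/(2πR).
L = (4π×10⁻⁷)(2940)²(9.280×10^-5) / (2π×0.155 m) = 1.035×10^-3 H.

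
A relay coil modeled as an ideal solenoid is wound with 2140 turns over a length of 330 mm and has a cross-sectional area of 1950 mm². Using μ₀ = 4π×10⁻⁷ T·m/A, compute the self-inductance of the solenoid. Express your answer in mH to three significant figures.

A = 1950 mm² = 1.950×10^-3 m².
For a long solenoid, L = μ₀N²A/ℓ.
L = (4π×10⁻⁷)(2140)²(1.950×10^-3)/(0.33 m) = 3.401×10^-2 H.

L ≈ 34.0 mH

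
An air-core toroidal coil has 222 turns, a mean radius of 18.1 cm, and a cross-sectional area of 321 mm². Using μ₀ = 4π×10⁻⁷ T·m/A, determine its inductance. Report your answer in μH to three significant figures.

L ≈ 17.5 μH

For a thin toroid, L = μ₀N²A/(2πR).
L = (4π×10⁻⁷)(222)²(3.210×10^-4) / (2π×0.181 m) = 1.748×10^-5 H.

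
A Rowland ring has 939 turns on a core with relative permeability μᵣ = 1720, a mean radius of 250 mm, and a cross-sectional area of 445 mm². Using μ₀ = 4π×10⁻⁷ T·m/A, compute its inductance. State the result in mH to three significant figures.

For a thin toroid, L = μ₀μᵣN²A/(2πR).
L = (4π×10⁻⁷)(1720)(939)²(4.450×10^-4) / (2π×0.25 m) = 0.5399 H.

L ≈ 540 mH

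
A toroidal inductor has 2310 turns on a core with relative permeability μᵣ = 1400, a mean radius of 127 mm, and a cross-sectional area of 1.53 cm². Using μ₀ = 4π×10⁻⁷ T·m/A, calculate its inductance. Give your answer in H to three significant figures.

L ≈ 1.80 H

For a thin toroid, L = μ₀μᵣN²A/(2πR).
L = (4π×10⁻⁷)(1400)(2310)²(1.530×10^-4) / (2π×0.127 m) = 1.8 H.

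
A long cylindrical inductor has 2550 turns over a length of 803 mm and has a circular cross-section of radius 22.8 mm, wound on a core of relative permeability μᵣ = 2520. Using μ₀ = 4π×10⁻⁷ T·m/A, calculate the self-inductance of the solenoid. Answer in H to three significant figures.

L ≈ 41.9 H

A = πr² = π(2.280×10^-2 m)² = 1.633×10^-3 m².
For a long solenoid, L = μ₀μᵣN²A/ℓ.
L = (4π×10⁻⁷)(2520)(2550)²(1.633×10^-3)/(0.803 m) = 41.88 H.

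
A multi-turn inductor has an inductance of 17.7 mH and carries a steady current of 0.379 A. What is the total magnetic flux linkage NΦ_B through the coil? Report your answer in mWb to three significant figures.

From L = NΦ_B/I, the flux linkage is NΦ_B = LI.
NΦ_B = (1.770×10^-2 H)(0.379 A) = 6.708×10^-3 Wb.

NΦ_B ≈ 6.71 mWb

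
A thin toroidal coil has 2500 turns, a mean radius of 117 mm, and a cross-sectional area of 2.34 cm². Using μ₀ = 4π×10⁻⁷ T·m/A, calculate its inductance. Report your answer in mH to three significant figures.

For a thin toroid, L = μ₀N²A/(2πR).
L = (4π×10⁻⁷)(2500)²(2.340×10^-4) / (2π×0.117 m) = 2.500×10^-3 H.

L ≈ 2.50 mH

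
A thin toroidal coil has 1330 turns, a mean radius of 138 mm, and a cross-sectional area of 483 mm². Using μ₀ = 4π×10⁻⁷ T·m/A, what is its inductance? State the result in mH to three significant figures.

L ≈ 1.24 mH

For a thin toroid, L = μ₀N²A/(2πR).
L = (4π×10⁻⁷)(1330)²(4.830×10^-4) / (2π×0.138 m) = 1.238×10^-3 H.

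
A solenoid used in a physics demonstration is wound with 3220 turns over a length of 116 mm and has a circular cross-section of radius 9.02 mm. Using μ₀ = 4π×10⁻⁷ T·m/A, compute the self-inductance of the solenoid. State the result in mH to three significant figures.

L ≈ 28.7 mH

A = πr² = π(9.020×10^-3 m)² = 2.556×10^-4 m².
For a long solenoid, L = μ₀N²A/ℓ.
L = (4π×10⁻⁷)(3220)²(2.556×10^-4)/(0.116 m) = 2.871×10^-2 H.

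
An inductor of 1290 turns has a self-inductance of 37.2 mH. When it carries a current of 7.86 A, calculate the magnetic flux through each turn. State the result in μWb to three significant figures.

From L = NΦ_B/I, the flux per turn is Φ_B = LI/N.
Φ_B = (3.720×10^-2 H)(7.86 A)/1290 = 2.267×10^-4 Wb.

Φ_B ≈ 227 μWb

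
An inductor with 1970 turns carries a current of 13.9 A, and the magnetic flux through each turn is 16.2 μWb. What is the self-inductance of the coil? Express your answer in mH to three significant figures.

L ≈ 2.30 mH

Self-inductance is defined by L = NΦ_B/I (flux linkage over current).
L = (1970)(1.620×10^-5 Wb)/(13.9 A) = 2.296×10^-3 H.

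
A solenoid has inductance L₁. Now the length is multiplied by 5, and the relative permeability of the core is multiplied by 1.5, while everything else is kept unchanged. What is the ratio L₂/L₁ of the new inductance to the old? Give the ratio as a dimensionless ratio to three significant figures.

L₂/L₁ = 0.300

For a solenoid, L ∝ μᵣN²A/ℓ.
L₂/L₁ = (5)^-1 × (1.5) = 0.300.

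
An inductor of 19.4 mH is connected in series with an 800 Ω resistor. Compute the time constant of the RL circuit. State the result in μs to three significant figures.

τ ≈ 24.3 μs

τ = L/R = (1.940×10^-2 H)/(800 Ω) = 2.425×10^-5 s.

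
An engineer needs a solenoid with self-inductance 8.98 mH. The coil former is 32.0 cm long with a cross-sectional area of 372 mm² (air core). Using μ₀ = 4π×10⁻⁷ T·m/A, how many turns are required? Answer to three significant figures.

A = 372 mm² = 3.720×10^-4 m².
From L = μ₀N²A/ℓ, N = √(Lℓ / (μ₀A)).
N = √[(8.980×10^-3)(0.32) / ((4π×10⁻⁷)×3.720×10^-4)] = √(6.147×10^6) ≈ 2479.3.

N ≈ 2480 turns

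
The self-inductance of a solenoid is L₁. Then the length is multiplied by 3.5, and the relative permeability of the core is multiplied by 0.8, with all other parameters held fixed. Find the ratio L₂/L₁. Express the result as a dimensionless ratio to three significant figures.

L₂/L₁ = 0.229

For a solenoid, L ∝ μᵣN²A/ℓ.
L₂/L₁ = (3.5)^-1 × (0.8) = 0.229.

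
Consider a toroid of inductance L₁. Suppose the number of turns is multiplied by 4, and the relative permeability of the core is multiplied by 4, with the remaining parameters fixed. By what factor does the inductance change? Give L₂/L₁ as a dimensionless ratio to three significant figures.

L₂/L₁ = 64.0

For a toroid, L ∝ μᵣN²A/R.
L₂/L₁ = (4)^2 × (4) = 64.0.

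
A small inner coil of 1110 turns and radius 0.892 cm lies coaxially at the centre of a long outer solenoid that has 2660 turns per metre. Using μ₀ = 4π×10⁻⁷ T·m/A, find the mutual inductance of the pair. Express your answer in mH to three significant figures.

M ≈ 0.927 mH

The outer solenoid produces a uniform field B₁ = μ₀n₁I₁ across the inner coil,
so the flux linkage is N₂Φ = N₂B₁A₂ = μ₀n₁N₂A₂·I₁, giving M = μ₀n₁N₂A₂.
A₂ = πr² = π(8.920×10^-3 m)² = 2.500×10^-4 m².
M = (4π×10⁻⁷)(2660)(1110)(2.500×10^-4) = 9.2746×10^-4 H.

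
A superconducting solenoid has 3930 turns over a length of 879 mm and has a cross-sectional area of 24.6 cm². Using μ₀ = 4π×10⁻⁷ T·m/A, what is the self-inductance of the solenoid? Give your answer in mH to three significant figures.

A = 24.6 cm² = 2.460×10^-3 m².
For a long solenoid, L = μ₀N²A/ℓ.
L = (4π×10⁻⁷)(3930)²(2.460×10^-3)/(0.879 m) = 5.432×10^-2 H.

L ≈ 54.3 mH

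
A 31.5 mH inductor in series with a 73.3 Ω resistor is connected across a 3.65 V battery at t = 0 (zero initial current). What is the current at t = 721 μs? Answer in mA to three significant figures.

I ≈ 40.5 mA

τ = L/R = 3.150×10^-2/73.3 = 4.297×10^-4 s; final current I_∞ = ε/R = 3.65/73.3 = 4.980×10^-2 A.
I(t) = I_∞(1 − e^(−t/τ)) with t/τ = 1.678.
I = (4.980×10^-2)(1 − e^(−1.678)) = 4.049×10^-2 A.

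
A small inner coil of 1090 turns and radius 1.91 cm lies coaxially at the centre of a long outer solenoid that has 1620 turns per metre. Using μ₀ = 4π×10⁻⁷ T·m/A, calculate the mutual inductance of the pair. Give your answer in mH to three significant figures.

M ≈ 2.54 mH

The outer solenoid produces a uniform field B₁ = μ₀n₁I₁ across the inner coil,
so the flux linkage is N₂Φ = N₂B₁A₂ = μ₀n₁N₂A₂·I₁, giving M = μ₀n₁N₂A₂.
A₂ = πr² = π(1.910×10^-2 m)² = 1.146×10^-3 m².
M = (4π×10⁻⁷)(1620)(1090)(1.146×10^-3) = 2.543×10^-3 H.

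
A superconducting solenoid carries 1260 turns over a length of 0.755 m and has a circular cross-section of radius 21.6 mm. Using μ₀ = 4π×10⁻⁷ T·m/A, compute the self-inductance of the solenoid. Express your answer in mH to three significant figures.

L ≈ 3.87 mH

A = πr² = π(2.160×10^-2 m)² = 1.466×10^-3 m².
For a long solenoid, L = μ₀N²A/ℓ.
L = (4π×10⁻⁷)(1260)²(1.466×10^-3)/(0.755 m) = 3.873×10^-3 H.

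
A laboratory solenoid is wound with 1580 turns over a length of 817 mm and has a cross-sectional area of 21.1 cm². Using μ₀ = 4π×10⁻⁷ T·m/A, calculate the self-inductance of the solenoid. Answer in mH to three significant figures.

L ≈ 8.10 mH

A = 21.1 cm² = 2.110×10^-3 m².
For a long solenoid, L = μ₀N²A/ℓ.
L = (4π×10⁻⁷)(1580)²(2.110×10^-3)/(0.817 m) = 8.102×10^-3 H.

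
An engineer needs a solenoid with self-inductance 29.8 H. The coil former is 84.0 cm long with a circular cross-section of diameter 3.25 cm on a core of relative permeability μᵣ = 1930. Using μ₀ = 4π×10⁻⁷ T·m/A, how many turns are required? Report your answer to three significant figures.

N ≈ 3530 turns

A = π(d/2)² = π(1.625×10^-2 m)² = 8.296×10^-4 m².
From L = μ₀μᵣN²A/ℓ, N = √(Lℓ / (μ₀μᵣA)).
N = √[(29.8)(0.84) / ((4π×10⁻⁷)(1930)×8.296×10^-4)] = √(1.244×10^7) ≈ 3527.2.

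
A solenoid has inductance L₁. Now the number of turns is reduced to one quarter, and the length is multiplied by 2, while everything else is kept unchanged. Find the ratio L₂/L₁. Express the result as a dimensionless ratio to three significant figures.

L₂/L₁ = 0.0313

For a solenoid, L ∝ μᵣN²A/ℓ.
L₂/L₁ = (0.25)^2 × (2)^-1 = 0.0313.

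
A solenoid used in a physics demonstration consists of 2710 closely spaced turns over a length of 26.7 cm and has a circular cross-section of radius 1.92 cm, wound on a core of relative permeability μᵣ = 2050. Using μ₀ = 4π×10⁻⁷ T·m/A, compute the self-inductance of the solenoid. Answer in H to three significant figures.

A = πr² = π(1.920×10^-2 m)² = 1.158×10^-3 m².
For a long solenoid, L = μ₀μᵣN²A/ℓ.
L = (4π×10⁻⁷)(2050)(2710)²(1.158×10^-3)/(0.267 m) = 82.06 H.

L ≈ 82.1 H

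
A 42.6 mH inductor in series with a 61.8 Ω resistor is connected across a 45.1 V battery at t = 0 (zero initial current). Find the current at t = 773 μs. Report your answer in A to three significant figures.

τ = L/R = 4.260×10^-2/61.8 = 6.893×10^-4 s; final current I_∞ = ε/R = 45.1/61.8 = 0.7298 A.
I(t) = I_∞(1 − e^(−t/τ)) with t/τ = 1.121.
I = (0.7298)(1 − e^(−1.121)) = 0.492 A.

I ≈ 0.492 A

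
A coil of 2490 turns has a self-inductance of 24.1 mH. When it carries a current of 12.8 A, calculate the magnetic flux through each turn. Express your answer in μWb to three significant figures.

From L = NΦ_B/I, the flux per turn is Φ_B = LI/N.
Φ_B = (2.410×10^-2 H)(12.8 A)/2490 = 1.239×10^-4 Wb.

Φ_B ≈ 124 μWb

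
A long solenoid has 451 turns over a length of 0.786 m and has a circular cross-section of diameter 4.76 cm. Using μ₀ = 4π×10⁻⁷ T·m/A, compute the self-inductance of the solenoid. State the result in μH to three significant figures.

A = π(d/2)² = π(2.380×10^-2 m)² = 1.780×10^-3 m².
For a long solenoid, L = μ₀N²A/ℓ.
L = (4π×10⁻⁷)(451)²(1.780×10^-3)/(0.786 m) = 5.787×10^-4 H.

L ≈ 579 μH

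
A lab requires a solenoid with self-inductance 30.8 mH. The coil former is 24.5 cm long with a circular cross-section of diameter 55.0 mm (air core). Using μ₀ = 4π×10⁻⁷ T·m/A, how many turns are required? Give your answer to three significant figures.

N ≈ 1590 turns

A = π(d/2)² = π(2.750×10^-2 m)² = 2.376×10^-3 m².
From L = μ₀N²A/ℓ, N = √(Lℓ / (μ₀A)).
N = √[(3.080×10^-2)(0.245) / ((4π×10⁻⁷)×2.376×10^-3)] = √(2.528×10^6) ≈ 1589.8.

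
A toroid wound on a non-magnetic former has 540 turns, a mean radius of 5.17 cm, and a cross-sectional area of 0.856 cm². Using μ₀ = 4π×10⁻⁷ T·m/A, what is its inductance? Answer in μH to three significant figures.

For a thin toroid, L = μ₀N²A/(2πR).
L = (4π×10⁻⁷)(540)²(8.560×10^-5) / (2π×5.170×10^-2 m) = 9.656×10^-5 H.

L ≈ 96.6 μH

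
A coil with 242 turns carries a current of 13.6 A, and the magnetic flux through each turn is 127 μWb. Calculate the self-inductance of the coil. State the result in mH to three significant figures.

Self-inductance is defined by L = NΦ_B/I (flux linkage over current).
L = (242)(1.270×10^-4 Wb)/(13.6 A) = 2.260×10^-3 H.

L ≈ 2.26 mH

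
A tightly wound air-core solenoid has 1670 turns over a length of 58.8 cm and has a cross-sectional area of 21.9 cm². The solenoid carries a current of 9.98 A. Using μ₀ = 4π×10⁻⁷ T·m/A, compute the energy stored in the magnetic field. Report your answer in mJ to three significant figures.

U ≈ 650 mJ

A = 21.9 cm² = 2.190×10^-3 m².
L = μ₀N²A/ℓ = (4π×10⁻⁷)(1670)²(2.190×10^-3)/(0.588) = 1.305×10^-2 H.
U = ½LI² = ½(1.305×10^-2)(9.98)² = 0.65 J.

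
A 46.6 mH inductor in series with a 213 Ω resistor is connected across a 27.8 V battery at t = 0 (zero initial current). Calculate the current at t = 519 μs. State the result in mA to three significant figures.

τ = L/R = 4.660×10^-2/213 = 2.188×10^-4 s; final current I_∞ = ε/R = 27.8/213 = 0.1305 A.
I(t) = I_∞(1 − e^(−t/τ)) with t/τ = 2.372.
I = (0.1305)(1 − e^(−2.372)) = 0.1183 A.

I ≈ 118 mA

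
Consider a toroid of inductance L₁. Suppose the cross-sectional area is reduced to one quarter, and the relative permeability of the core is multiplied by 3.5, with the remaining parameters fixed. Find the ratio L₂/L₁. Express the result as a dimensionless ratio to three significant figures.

For a toroid, L ∝ μᵣN²A/R.
L₂/L₁ = (0.25) × (3.5) = 0.875.

L₂/L₁ = 0.875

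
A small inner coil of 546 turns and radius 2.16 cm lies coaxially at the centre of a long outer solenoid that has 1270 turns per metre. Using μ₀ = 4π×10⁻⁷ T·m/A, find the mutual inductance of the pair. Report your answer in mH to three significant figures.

M ≈ 1.28 mH

The outer solenoid produces a uniform field B₁ = μ₀n₁I₁ across the inner coil,
so the flux linkage is N₂Φ = N₂B₁A₂ = μ₀n₁N₂A₂·I₁, giving M = μ₀n₁N₂A₂.
A₂ = πr² = π(2.160×10^-2 m)² = 1.466×10^-3 m².
M = (4π×10⁻⁷)(1270)(546)(1.466×10^-3) = 1.277×10^-3 H.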